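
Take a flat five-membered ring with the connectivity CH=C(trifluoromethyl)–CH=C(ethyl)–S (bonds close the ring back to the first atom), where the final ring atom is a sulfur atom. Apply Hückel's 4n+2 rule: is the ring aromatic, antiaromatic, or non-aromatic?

Aromatic

The p orbitals form a continuous loop: every atom in a ring double bond is sp² and brings one electron to the p orbital; the sulfur donates one lone pair from its p orbital. The ring is fully conjugated.
Tallying contributions gives 2 × 2 = 4 from the double-bond units + 2 from the S atom = 6.
Since 6 = 4·1 + 2, the ring meets the 4n+2 criterion.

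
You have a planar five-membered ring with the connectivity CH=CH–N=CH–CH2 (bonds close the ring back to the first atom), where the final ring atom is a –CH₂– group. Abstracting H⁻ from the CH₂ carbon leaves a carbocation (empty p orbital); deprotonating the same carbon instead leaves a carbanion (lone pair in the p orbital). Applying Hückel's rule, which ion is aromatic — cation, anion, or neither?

The anion

In either ion the ring is fully conjugated: every atom, including the new sp² carbon, supplies a p orbital.
Cation: 2 × 2 + 0 = 4 π electrons → 4(1), antiaromatic.
Anion: 2 × 2 + 2 = 6 π electrons → 4(1)+2, aromatic.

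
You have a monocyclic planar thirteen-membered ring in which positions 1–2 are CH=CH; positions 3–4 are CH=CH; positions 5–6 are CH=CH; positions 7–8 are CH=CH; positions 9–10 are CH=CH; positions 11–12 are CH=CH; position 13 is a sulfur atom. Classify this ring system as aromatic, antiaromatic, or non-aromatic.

The p orbitals form a continuous loop: every atom in a ring double bond is sp² and brings one electron to the p orbital; the sulfur donates one lone pair from its p orbital. The ring is fully conjugated.
Counting π electrons: 6 × 2 = 12 from the double-bond units + 2 from the S atom = 14.
With 14 π electrons (n = 3), the Hückel 4n+2 condition holds.

Aromatic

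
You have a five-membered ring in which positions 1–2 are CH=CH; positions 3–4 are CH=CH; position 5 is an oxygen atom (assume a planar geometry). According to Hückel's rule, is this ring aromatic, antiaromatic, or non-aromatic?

Aromatic

Every ring atom contributes a p orbital perpendicular to the ring (the double-bond atoms are sp², each contributing one p electron; the oxygen donates one lone pair from its p orbital), so the π system is cyclic and fully conjugated.
Adding the contributions, 2 × 2 = 4 from the double-bond units + 2 from the O atom = 6.
Since 6 = 4·1 + 2, the ring meets the 4n+2 criterion.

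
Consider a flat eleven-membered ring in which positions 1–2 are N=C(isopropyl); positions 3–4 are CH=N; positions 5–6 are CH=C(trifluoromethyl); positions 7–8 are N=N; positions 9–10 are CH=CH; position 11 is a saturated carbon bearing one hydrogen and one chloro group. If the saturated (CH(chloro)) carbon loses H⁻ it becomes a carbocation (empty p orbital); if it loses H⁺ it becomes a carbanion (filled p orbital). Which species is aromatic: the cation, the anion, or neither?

In both ions every ring atom is sp² and contributes a p orbital, so both rings are fully conjugated.
Cation: 5 × 2 + 0 = 10 π electrons → 4(2)+2, aromatic.
Anion: 5 × 2 + 2 = 12 π electrons → 4(3), antiaromatic.

The cation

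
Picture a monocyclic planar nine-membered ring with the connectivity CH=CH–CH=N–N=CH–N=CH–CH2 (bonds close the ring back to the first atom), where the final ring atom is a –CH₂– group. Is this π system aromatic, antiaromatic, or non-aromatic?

At the CH2 position, the tetrahedral CH₂ carbon is sp³ and has no p orbital in the ring π system; the ring's p-orbital overlap is broken there.
Hückel's rule only applies to fully conjugated rings, so this one is simply non-aromatic.

Non-aromatic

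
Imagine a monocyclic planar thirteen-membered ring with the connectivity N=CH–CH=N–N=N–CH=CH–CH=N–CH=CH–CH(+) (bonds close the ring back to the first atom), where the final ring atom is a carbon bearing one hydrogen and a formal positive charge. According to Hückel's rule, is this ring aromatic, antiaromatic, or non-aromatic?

Check conjugation: the double-bond atoms are sp², each contributing one p electron; each =N– nitrogen is pyridine-type (lone pair in the sp² plane, one electron in the p orbital); the carbocation has an empty p orbital — every position has a p orbital, so the cyclic π system is continuous.
Tallying contributions gives 6 × 2 = 12 from the double-bond units + 0 from the CH(+) atom = 12.
A 4n π count (12, n = 3) in a planar conjugated ring means antiaromatic.

Antiaromatic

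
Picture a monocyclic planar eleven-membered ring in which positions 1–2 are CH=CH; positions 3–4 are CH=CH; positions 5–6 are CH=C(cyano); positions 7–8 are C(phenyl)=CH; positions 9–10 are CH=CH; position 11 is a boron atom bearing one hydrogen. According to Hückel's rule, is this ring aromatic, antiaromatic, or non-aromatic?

Check conjugation: each doubly-bonded ring atom is sp² with one p-orbital electron; the boron has an empty p orbital — every position has a p orbital, so the cyclic π system is continuous.
Adding the contributions, 5 × 2 = 10 from the double-bond units + 0 from the BH atom = 10.
With 10 π electrons (n = 2), the Hückel 4n+2 condition holds.

Aromatic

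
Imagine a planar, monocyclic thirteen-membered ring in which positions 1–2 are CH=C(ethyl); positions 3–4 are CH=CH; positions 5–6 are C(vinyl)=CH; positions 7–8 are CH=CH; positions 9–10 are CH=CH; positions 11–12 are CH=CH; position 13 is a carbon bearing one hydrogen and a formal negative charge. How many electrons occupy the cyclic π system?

The p orbitals form a continuous loop: the double-bond atoms are sp², each contributing one p electron; the carbanion's lone pair occupies the p orbital. The ring is fully conjugated.
Counting π electrons: 6 × 2 = 12 from the double-bond units + 2 from the CH(-) atom = 14.

14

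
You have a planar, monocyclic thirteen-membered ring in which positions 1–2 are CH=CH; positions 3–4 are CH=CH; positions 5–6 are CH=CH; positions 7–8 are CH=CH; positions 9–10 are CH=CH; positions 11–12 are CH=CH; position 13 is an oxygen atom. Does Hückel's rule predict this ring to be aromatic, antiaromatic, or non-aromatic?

Aromatic

Check conjugation: the double-bond atoms are sp², each contributing one p electron; the oxygen donates one lone pair from its p orbital — every position has a p orbital, so the cyclic π system is continuous.
Adding the contributions, 6 × 2 = 12 from the double-bond units + 2 from the O atom = 14.
Since 14 = 4·3 + 2, the ring meets the 4n+2 criterion.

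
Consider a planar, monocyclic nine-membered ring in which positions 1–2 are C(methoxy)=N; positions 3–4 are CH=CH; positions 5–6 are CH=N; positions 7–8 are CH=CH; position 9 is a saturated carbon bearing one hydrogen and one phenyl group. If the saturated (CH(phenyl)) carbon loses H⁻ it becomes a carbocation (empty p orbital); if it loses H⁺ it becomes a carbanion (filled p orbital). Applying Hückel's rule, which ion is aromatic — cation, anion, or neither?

The anion

Once that carbon is sp², every ring atom has a p orbital and both ions are fully conjugated.
Cation: 4 × 2 + 0 = 8 π electrons → 4(2), antiaromatic.
Anion: 4 × 2 + 2 = 10 π electrons → 4(2)+2, aromatic.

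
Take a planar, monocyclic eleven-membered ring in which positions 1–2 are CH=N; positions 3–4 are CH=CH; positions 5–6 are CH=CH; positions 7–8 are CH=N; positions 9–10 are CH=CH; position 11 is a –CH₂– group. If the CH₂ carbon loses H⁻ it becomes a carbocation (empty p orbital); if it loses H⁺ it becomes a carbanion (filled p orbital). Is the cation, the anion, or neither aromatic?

The cation

Once that carbon is sp², every ring atom has a p orbital and both ions are fully conjugated.
Cation: 5 × 2 + 0 = 10 π electrons → 4(2)+2, aromatic.
Anion: 5 × 2 + 2 = 12 π electrons → 4(3), antiaromatic.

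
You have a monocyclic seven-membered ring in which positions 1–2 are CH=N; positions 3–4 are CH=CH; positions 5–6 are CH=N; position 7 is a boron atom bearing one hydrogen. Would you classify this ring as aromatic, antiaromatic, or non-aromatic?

Aromatic

Check conjugation: every atom in a ring double bond is sp² and brings one electron to the p orbital; each =N– nitrogen is pyridine-type (lone pair in the sp² plane, one electron in the p orbital); the boron has an empty p orbital — every position has a p orbital, so the cyclic π system is continuous.
π-electron count: 3 × 2 = 6 from the double-bond units + 0 from the BH atom = 6.
6 = 4(1) + 2, which satisfies Hückel's 4n+2 rule.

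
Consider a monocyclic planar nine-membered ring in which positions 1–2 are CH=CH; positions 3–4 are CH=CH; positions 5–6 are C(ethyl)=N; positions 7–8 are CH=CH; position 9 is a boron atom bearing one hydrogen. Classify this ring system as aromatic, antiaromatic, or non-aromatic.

Antiaromatic

All ring atoms are sp² and supply a p orbital to the ring (each doubly-bonded ring atom is sp² with one p-orbital electron; each =N– nitrogen is pyridine-type (lone pair in the sp² plane, one electron in the p orbital); the boron has an empty p orbital); the conjugation is uninterrupted.
Tallying contributions gives 4 × 2 = 8 from the double-bond units + 0 from the BH atom = 8.
8 is a 4n count (n = 2), so the planar conjugated ring is antiaromatic.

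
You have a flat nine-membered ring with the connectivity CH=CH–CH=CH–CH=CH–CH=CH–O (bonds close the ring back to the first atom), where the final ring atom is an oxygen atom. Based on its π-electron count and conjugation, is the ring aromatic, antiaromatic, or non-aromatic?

All ring atoms are sp² and supply a p orbital to the ring (the double-bond atoms are sp², each contributing one p electron; the oxygen donates one lone pair from its p orbital); the conjugation is uninterrupted.
Counting π electrons: 4 × 2 = 8 from the double-bond units + 2 from the O atom = 10.
10 = 4(2) + 2, which satisfies Hückel's 4n+2 rule.

Aromatic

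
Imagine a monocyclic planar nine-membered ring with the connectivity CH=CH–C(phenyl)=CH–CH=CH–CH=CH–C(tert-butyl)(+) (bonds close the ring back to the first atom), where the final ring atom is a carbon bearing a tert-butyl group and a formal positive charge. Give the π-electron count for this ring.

8

Check conjugation: the double-bond atoms are sp², each contributing one p electron; the carbocation has an empty p orbital — every position has a p orbital, so the cyclic π system is continuous.
Counting π electrons: 4 × 2 = 8 from the double-bond units + 0 from the C(tert-butyl)(+) atom = 8.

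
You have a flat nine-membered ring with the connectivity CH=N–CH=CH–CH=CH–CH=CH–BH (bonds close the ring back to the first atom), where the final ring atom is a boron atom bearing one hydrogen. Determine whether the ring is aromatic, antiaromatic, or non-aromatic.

All ring atoms are sp² and supply a p orbital to the ring (every atom in a ring double bond is sp² and brings one electron to the p orbital; the doubly-bonded nitrogens are pyridine-type — their lone pairs lie in the ring plane, leaving one electron in the p orbital; the boron has an empty p orbital); the conjugation is uninterrupted.
Adding the contributions, 4 × 2 = 8 from the double-bond units + 0 from the BH atom = 8.
A 4n π count (8, n = 2) in a planar conjugated ring means antiaromatic.

Antiaromatic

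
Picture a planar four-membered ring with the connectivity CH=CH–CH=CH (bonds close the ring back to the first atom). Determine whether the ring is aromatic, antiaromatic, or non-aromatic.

The p orbitals form a continuous loop: the double-bond atoms are sp², each contributing one p electron. The ring is fully conjugated.
π-electron count: 2 × 2 = 4 from the 2 double-bond units.
With 4 = 4·1 π electrons, Hückel's rule classifies the planar ring as antiaromatic.

Antiaromatic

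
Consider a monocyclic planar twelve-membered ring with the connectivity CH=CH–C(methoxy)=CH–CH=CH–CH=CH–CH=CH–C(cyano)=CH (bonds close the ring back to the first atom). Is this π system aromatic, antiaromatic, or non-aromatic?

Every ring atom contributes a p orbital perpendicular to the ring (each doubly-bonded ring atom is sp² with one p-orbital electron), so the π system is cyclic and fully conjugated.
Tallying contributions gives 6 × 2 = 12 from the 6 double-bond units.
12 is a 4n count (n = 3), so the planar conjugated ring is antiaromatic.

Antiaromatic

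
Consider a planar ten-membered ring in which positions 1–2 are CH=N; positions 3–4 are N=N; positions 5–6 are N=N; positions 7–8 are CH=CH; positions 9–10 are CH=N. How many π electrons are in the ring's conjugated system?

10

Check conjugation: the double-bond atoms are sp², each contributing one p electron; each =N– nitrogen is pyridine-type (lone pair in the sp² plane, one electron in the p orbital) — every position has a p orbital, so the cyclic π system is continuous.
Tallying contributions gives 5 × 2 = 10 from the 5 double-bond units.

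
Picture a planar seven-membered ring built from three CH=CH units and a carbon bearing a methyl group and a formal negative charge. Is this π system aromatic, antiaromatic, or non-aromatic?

Antiaromatic

Check conjugation: every atom in a ring double bond is sp² and brings one electron to the p orbital; the carbanion's lone pair occupies the p orbital — every position has a p orbital, so the cyclic π system is continuous.
Adding the contributions, 3 × 2 = 6 from the double-bond units + 2 from the C(methyl)(-) atom = 8.
8 is a 4n count (n = 2), so the planar conjugated ring is antiaromatic.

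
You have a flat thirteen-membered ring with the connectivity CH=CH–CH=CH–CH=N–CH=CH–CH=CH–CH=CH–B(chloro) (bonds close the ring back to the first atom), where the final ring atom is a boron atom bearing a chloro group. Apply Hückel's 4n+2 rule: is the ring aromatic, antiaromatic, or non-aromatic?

Antiaromatic

All ring atoms are sp² and supply a p orbital to the ring (every atom in a ring double bond is sp² and brings one electron to the p orbital; each =N– nitrogen is pyridine-type (lone pair in the sp² plane, one electron in the p orbital); the boron has an empty p orbital); the conjugation is uninterrupted.
Tallying contributions gives 6 × 2 = 12 from the double-bond units + 0 from the B(chloro) atom = 12.
With 12 = 4·3 π electrons, Hückel's rule classifies the planar ring as antiaromatic.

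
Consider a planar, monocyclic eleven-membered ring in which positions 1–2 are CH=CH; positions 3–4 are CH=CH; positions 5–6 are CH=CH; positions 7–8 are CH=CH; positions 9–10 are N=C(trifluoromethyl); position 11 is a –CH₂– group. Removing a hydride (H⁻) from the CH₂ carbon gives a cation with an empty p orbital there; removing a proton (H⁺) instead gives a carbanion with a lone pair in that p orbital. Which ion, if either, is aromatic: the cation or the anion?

In either ion the ring is fully conjugated: every atom, including the new sp² carbon, supplies a p orbital.
Cation: 5 × 2 + 0 = 10 π electrons → 4(2)+2, aromatic.
Anion: 5 × 2 + 2 = 12 π electrons → 4(3), antiaromatic.

The cation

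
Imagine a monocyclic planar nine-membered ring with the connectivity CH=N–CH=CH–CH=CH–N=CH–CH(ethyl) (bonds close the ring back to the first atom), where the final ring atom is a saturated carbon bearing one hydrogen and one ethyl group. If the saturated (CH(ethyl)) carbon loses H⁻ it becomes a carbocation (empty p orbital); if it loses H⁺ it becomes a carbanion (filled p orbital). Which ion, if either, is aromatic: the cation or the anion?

Once that carbon is sp², every ring atom has a p orbital and both ions are fully conjugated.
Cation: 4 × 2 + 0 = 8 π electrons → 4(2), antiaromatic.
Anion: 4 × 2 + 2 = 10 π electrons → 4(2)+2, aromatic.

The anion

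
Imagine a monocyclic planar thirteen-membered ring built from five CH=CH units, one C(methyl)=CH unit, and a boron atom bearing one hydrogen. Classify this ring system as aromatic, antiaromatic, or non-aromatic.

Antiaromatic

Check conjugation: the double-bond atoms are sp², each contributing one p electron; the boron has an empty p orbital — every position has a p orbital, so the cyclic π system is continuous.
Tallying contributions gives 6 × 2 = 12 from the double-bond units + 0 from the BH atom = 12.
With 12 = 4·3 π electrons, Hückel's rule classifies the planar ring as antiaromatic.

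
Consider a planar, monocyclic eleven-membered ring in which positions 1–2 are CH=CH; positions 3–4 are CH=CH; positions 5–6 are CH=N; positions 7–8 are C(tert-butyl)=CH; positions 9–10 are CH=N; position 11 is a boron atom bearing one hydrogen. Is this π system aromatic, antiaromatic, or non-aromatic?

Aromatic

All ring atoms are sp² and supply a p orbital to the ring (every atom in a ring double bond is sp² and brings one electron to the p orbital; each sp² =N– keeps its lone pair in-plane and puts one electron into the π system; the boron has an empty p orbital); the conjugation is uninterrupted.
Counting π electrons: 5 × 2 = 10 from the double-bond units + 0 from the BH atom = 10.
Since 10 = 4·2 + 2, the ring meets the 4n+2 criterion.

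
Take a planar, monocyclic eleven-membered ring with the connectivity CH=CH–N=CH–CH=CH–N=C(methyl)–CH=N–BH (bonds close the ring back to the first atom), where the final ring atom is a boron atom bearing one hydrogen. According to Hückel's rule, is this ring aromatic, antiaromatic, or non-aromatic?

Aromatic

Every ring atom contributes a p orbital perpendicular to the ring (every atom in a ring double bond is sp² and brings one electron to the p orbital; each sp² =N– keeps its lone pair in-plane and puts one electron into the π system; the boron has an empty p orbital), so the π system is cyclic and fully conjugated.
Counting π electrons: 5 × 2 = 10 from the double-bond units + 0 from the BH atom = 10.
Since 10 = 4·2 + 2, the ring meets the 4n+2 criterion.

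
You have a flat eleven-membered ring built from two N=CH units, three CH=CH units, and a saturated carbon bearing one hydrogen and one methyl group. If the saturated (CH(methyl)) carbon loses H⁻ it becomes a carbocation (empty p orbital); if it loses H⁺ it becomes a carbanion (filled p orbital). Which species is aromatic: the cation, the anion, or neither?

The cation

In either ion the ring is fully conjugated: every atom, including the new sp² carbon, supplies a p orbital.
Cation: 5 × 2 + 0 = 10 π electrons → 4(2)+2, aromatic.
Anion: 5 × 2 + 2 = 12 π electrons → 4(3), antiaromatic.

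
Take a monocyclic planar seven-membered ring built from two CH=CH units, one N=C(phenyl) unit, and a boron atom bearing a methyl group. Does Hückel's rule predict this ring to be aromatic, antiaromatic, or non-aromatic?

The p orbitals form a continuous loop: the double-bond atoms are sp², each contributing one p electron; each =N– nitrogen is pyridine-type (lone pair in the sp² plane, one electron in the p orbital); the boron has an empty p orbital. The ring is fully conjugated.
Tallying contributions gives 3 × 2 = 6 from the double-bond units + 0 from the B(methyl) atom = 6.
That gives a 4n+2 count (6, n = 1).

Aromatic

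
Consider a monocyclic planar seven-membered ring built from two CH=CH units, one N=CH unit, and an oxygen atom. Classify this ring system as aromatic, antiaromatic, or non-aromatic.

Every ring atom contributes a p orbital perpendicular to the ring (every atom in a ring double bond is sp² and brings one electron to the p orbital; the doubly-bonded nitrogens are pyridine-type — their lone pairs lie in the ring plane, leaving one electron in the p orbital; the oxygen donates one lone pair from its p orbital), so the π system is cyclic and fully conjugated.
Counting π electrons: 3 × 2 = 6 from the double-bond units + 2 from the O atom = 8.
With 8 = 4·2 π electrons, Hückel's rule classifies the planar ring as antiaromatic.

Antiaromatic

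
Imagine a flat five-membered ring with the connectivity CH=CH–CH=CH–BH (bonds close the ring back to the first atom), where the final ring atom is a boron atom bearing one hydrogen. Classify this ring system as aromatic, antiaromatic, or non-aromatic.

The p orbitals form a continuous loop: each doubly-bonded ring atom is sp² with one p-orbital electron; the boron has an empty p orbital. The ring is fully conjugated.
Adding the contributions, 2 × 2 = 4 from the double-bond units + 0 from the BH atom = 4.
4 is a 4n count (n = 1), so the planar conjugated ring is antiaromatic.
(This ring is borole.)

Antiaromatic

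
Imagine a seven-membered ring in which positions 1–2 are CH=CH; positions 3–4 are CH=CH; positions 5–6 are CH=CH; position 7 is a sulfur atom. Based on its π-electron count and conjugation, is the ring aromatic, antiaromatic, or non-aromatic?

Antiaromatic

Every ring atom contributes a p orbital perpendicular to the ring (the double-bond atoms are sp², each contributing one p electron; the sulfur donates one lone pair from its p orbital), so the π system is cyclic and fully conjugated.
Tallying contributions gives 3 × 2 = 6 from the double-bond units + 2 from the S atom = 8.
With 8 = 4·2 π electrons, Hückel's rule classifies the planar ring as antiaromatic.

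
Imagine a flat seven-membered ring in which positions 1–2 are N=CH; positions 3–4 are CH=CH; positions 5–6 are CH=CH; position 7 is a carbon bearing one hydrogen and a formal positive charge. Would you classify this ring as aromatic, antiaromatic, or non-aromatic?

Aromatic

Every ring atom contributes a p orbital perpendicular to the ring (each doubly-bonded ring atom is sp² with one p-orbital electron; the doubly-bonded nitrogens are pyridine-type — their lone pairs lie in the ring plane, leaving one electron in the p orbital; the carbocation has an empty p orbital), so the π system is cyclic and fully conjugated.
Counting π electrons: 3 × 2 = 6 from the double-bond units + 0 from the CH(+) atom = 6.
With 6 π electrons (n = 1), the Hückel 4n+2 condition holds.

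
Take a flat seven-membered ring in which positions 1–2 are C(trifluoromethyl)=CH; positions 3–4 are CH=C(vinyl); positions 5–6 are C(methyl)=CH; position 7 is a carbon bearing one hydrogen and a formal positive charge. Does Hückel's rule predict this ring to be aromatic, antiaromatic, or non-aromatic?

All ring atoms are sp² and supply a p orbital to the ring (the double-bond atoms are sp², each contributing one p electron; the carbocation has an empty p orbital); the conjugation is uninterrupted.
Tallying contributions gives 3 × 2 = 6 from the double-bond units + 0 from the CH(+) atom = 6.
With 6 π electrons (n = 1), the Hückel 4n+2 condition holds.

Aromatic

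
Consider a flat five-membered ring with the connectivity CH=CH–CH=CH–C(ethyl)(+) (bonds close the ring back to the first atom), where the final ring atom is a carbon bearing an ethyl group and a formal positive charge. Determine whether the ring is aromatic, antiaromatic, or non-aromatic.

Every ring atom contributes a p orbital perpendicular to the ring (the double-bond atoms are sp², each contributing one p electron; the carbocation has an empty p orbital), so the π system is cyclic and fully conjugated.
Adding the contributions, 2 × 2 = 4 from the double-bond units + 0 from the C(ethyl)(+) atom = 4.
4 = 4(1); a planar, fully conjugated 4n system is antiaromatic.

Antiaromatic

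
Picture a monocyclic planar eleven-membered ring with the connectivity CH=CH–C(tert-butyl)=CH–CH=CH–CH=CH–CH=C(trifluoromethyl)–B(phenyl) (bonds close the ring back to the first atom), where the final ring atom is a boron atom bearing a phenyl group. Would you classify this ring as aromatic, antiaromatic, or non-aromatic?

Aromatic

All ring atoms are sp² and supply a p orbital to the ring (every atom in a ring double bond is sp² and brings one electron to the p orbital; the boron has an empty p orbital); the conjugation is uninterrupted.
Tallying contributions gives 5 × 2 = 10 from the double-bond units + 0 from the B(phenyl) atom = 10.
Since 10 = 4·2 + 2, the ring meets the 4n+2 criterion.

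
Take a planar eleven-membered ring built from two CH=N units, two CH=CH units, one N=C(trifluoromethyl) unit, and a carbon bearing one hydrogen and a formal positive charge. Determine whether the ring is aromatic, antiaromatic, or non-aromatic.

Aromatic

All ring atoms are sp² and supply a p orbital to the ring (each doubly-bonded ring atom is sp² with one p-orbital electron; each sp² =N– keeps its lone pair in-plane and puts one electron into the π system; the carbocation has an empty p orbital); the conjugation is uninterrupted.
π-electron count: 5 × 2 = 10 from the double-bond units + 0 from the CH(+) atom = 10.
Since 10 = 4·2 + 2, the ring meets the 4n+2 criterion.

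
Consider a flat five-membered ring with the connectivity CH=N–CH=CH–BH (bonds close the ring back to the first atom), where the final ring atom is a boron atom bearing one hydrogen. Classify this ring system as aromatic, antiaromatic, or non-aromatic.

Antiaromatic

Check conjugation: the double-bond atoms are sp², each contributing one p electron; the doubly-bonded nitrogens are pyridine-type — their lone pairs lie in the ring plane, leaving one electron in the p orbital; the boron has an empty p orbital — every position has a p orbital, so the cyclic π system is continuous.
Counting π electrons: 2 × 2 = 4 from the double-bond units + 0 from the BH atom = 4.
With 4 = 4·1 π electrons, Hückel's rule classifies the planar ring as antiaromatic.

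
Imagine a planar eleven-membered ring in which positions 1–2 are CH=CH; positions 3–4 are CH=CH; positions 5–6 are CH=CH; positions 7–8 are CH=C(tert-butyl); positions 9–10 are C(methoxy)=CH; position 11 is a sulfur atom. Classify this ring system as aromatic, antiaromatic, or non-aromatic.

Antiaromatic

The p orbitals form a continuous loop: every atom in a ring double bond is sp² and brings one electron to the p orbital; the sulfur donates one lone pair from its p orbital. The ring is fully conjugated.
Counting π electrons: 5 × 2 = 10 from the double-bond units + 2 from the S atom = 12.
A 4n π count (12, n = 3) in a planar conjugated ring means antiaromatic.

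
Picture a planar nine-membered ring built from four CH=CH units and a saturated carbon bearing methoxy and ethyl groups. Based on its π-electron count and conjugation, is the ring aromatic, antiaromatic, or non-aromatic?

The C(methoxy)(ethyl) position has four σ bonds — that saturated carbon is sp³ and has no p orbital in the ring π system — so the cyclic conjugation is interrupted.
Broken conjugation rules out both aromaticity and antiaromaticity.

Non-aromatic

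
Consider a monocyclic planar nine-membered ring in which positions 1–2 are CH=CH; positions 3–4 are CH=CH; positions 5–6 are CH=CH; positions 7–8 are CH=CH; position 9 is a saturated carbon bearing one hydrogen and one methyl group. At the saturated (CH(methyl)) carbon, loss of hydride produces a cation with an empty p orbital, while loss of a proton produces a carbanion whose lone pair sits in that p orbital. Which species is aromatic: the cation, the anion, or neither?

Once that carbon is sp², every ring atom has a p orbital and both ions are fully conjugated.
Cation: 4 × 2 + 0 = 8 π electrons → 4(2), antiaromatic.
Anion: 4 × 2 + 2 = 10 π electrons → 4(2)+2, aromatic.

The anion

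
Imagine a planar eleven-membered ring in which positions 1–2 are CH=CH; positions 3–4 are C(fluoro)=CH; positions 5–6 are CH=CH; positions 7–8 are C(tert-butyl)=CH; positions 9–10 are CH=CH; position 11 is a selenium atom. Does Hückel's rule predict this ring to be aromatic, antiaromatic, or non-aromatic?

Antiaromatic

The p orbitals form a continuous loop: each doubly-bonded ring atom is sp² with one p-orbital electron; the selenium donates one lone pair from its p orbital. The ring is fully conjugated.
Counting π electrons: 5 × 2 = 10 from the double-bond units + 2 from the Se atom = 12.
With 12 = 4·3 π electrons, Hückel's rule classifies the planar ring as antiaromatic.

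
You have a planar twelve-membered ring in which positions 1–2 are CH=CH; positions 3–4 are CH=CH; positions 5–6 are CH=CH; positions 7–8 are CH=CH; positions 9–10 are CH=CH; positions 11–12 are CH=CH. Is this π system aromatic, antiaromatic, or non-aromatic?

The p orbitals form a continuous loop: each doubly-bonded ring atom is sp² with one p-orbital electron. The ring is fully conjugated.
π-electron count: 6 × 2 = 12 from the 6 double-bond units.
A 4n π count (12, n = 3) in a planar conjugated ring means antiaromatic.

Antiaromatic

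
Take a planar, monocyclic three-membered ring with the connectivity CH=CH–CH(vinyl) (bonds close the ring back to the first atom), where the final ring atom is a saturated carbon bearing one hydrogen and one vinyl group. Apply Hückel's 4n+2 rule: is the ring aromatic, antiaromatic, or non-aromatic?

Non-aromatic

Because that saturated carbon is sp³ and has no p orbital in the ring π system at the CH(vinyl) position, the π system cannot extend all the way around the ring.
A ring that is not fully conjugated cannot be aromatic or antiaromatic regardless of its π-electron count.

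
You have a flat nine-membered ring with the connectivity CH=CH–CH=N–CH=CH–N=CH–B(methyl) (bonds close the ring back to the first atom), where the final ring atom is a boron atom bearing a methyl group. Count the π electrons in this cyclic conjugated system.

8

The p orbitals form a continuous loop: each doubly-bonded ring atom is sp² with one p-orbital electron; each =N– nitrogen is pyridine-type (lone pair in the sp² plane, one electron in the p orbital); the boron has an empty p orbital. The ring is fully conjugated.
π-electron count: 4 × 2 = 8 from the double-bond units + 0 from the B(methyl) atom = 8.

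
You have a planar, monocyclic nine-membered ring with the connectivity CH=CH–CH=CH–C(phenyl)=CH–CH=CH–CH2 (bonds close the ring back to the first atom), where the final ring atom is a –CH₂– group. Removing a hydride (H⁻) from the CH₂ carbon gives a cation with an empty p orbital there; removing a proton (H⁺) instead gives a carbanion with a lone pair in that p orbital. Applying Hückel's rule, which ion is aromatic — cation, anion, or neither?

The anion

Once that carbon is sp², every ring atom has a p orbital and both ions are fully conjugated.
Cation: 4 × 2 + 0 = 8 π electrons → 4(2), antiaromatic.
Anion: 4 × 2 + 2 = 10 π electrons → 4(2)+2, aromatic.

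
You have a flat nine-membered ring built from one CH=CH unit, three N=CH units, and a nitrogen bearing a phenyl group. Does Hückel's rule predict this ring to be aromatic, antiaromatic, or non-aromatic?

The p orbitals form a continuous loop: every atom in a ring double bond is sp² and brings one electron to the p orbital; the doubly-bonded nitrogens are pyridine-type — their lone pairs lie in the ring plane, leaving one electron in the p orbital; the pyrrole-type nitrogen donates its lone pair from the p orbital. The ring is fully conjugated.
Tallying contributions gives 4 × 2 = 8 from the double-bond units + 2 from the N(phenyl) atom = 10.
That gives a 4n+2 count (10, n = 2).

Aromatic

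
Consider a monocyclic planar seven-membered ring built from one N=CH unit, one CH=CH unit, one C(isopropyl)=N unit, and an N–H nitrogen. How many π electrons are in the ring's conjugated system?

8

The p orbitals form a continuous loop: the double-bond atoms are sp², each contributing one p electron; the doubly-bonded nitrogens are pyridine-type — their lone pairs lie in the ring plane, leaving one electron in the p orbital; the pyrrole-type nitrogen donates its lone pair from the p orbital. The ring is fully conjugated.
Counting π electrons: 3 × 2 = 6 from the double-bond units + 2 from the NH atom = 8.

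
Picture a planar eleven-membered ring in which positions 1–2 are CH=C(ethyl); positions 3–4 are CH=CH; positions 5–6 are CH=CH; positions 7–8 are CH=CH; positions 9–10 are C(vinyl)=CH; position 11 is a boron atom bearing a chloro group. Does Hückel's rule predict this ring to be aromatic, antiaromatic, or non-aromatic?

Aromatic

Every ring atom contributes a p orbital perpendicular to the ring (every atom in a ring double bond is sp² and brings one electron to the p orbital; the boron has an empty p orbital), so the π system is cyclic and fully conjugated.
Adding the contributions, 5 × 2 = 10 from the double-bond units + 0 from the B(chloro) atom = 10.
10 = 4(2) + 2, which satisfies Hückel's 4n+2 rule.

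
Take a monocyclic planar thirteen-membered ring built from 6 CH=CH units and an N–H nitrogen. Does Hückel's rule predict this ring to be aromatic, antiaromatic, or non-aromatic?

Every ring atom contributes a p orbital perpendicular to the ring (the double-bond atoms are sp², each contributing one p electron; the pyrrole-type nitrogen donates its lone pair from the p orbital), so the π system is cyclic and fully conjugated.
Tallying contributions gives 6 × 2 = 12 from the double-bond units + 2 from the NH atom = 14.
With 14 π electrons (n = 3), the Hückel 4n+2 condition holds.

Aromatic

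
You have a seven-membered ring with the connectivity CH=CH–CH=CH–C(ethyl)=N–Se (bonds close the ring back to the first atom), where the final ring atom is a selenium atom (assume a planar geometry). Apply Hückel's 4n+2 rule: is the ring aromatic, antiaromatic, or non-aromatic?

The p orbitals form a continuous loop: the double-bond atoms are sp², each contributing one p electron; the doubly-bonded nitrogens are pyridine-type — their lone pairs lie in the ring plane, leaving one electron in the p orbital; the selenium donates one lone pair from its p orbital. The ring is fully conjugated.
Counting π electrons: 3 × 2 = 6 from the double-bond units + 2 from the Se atom = 8.
A 4n π count (8, n = 2) in a planar conjugated ring means antiaromatic.

Antiaromatic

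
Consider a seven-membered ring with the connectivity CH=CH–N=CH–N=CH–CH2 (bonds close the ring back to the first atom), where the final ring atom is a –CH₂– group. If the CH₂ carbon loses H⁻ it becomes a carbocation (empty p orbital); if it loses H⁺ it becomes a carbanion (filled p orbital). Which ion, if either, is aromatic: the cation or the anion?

The cation

In both ions every ring atom is sp² and contributes a p orbital, so both rings are fully conjugated.
Cation: 3 × 2 + 0 = 6 π electrons → 4(1)+2, aromatic.
Anion: 3 × 2 + 2 = 8 π electrons → 4(2), antiaromatic.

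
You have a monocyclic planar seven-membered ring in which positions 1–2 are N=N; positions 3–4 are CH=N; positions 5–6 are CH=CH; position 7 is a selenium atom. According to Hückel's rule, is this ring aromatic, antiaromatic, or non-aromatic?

Every ring atom contributes a p orbital perpendicular to the ring (every atom in a ring double bond is sp² and brings one electron to the p orbital; the doubly-bonded nitrogens are pyridine-type — their lone pairs lie in the ring plane, leaving one electron in the p orbital; the selenium donates one lone pair from its p orbital), so the π system is cyclic and fully conjugated.
Adding the contributions, 3 × 2 = 6 from the double-bond units + 2 from the Se atom = 8.
8 is a 4n count (n = 2), so the planar conjugated ring is antiaromatic.

Antiaromatic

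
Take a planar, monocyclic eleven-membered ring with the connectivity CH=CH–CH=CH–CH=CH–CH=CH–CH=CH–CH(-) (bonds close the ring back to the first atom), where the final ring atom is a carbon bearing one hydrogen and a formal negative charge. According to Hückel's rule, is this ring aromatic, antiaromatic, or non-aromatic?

Antiaromatic

Check conjugation: every atom in a ring double bond is sp² and brings one electron to the p orbital; the carbanion's lone pair occupies the p orbital — every position has a p orbital, so the cyclic π system is continuous.
π-electron count: 5 × 2 = 10 from the double-bond units + 2 from the CH(-) atom = 12.
A 4n π count (12, n = 3) in a planar conjugated ring means antiaromatic.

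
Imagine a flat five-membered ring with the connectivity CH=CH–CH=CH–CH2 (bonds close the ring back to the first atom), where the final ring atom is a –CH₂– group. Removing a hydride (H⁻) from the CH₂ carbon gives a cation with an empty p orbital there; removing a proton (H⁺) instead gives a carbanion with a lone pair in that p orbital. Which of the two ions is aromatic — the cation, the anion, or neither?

Once that carbon is sp², every ring atom has a p orbital and both ions are fully conjugated.
Cation: 2 × 2 + 0 = 4 π electrons → 4(1), antiaromatic.
Anion: 2 × 2 + 2 = 6 π electrons → 4(1)+2, aromatic.

The anion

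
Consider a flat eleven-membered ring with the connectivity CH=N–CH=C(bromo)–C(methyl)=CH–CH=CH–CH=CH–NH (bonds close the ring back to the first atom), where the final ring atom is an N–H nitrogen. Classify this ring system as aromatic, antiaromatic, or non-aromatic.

Check conjugation: the double-bond atoms are sp², each contributing one p electron; each sp² =N– keeps its lone pair in-plane and puts one electron into the π system; the pyrrole-type nitrogen donates its lone pair from the p orbital — every position has a p orbital, so the cyclic π system is continuous.
Tallying contributions gives 5 × 2 = 10 from the double-bond units + 2 from the NH atom = 12.
With 12 = 4·3 π electrons, Hückel's rule classifies the planar ring as antiaromatic.

Antiaromatic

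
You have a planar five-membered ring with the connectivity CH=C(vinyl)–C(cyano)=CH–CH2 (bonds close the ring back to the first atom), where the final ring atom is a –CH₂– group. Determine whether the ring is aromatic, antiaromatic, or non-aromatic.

Because the tetrahedral CH₂ carbon is sp³ and has no p orbital in the ring π system at the CH2 position, the π system cannot extend all the way around the ring.
Hückel's rule only applies to fully conjugated rings, so this one is simply non-aromatic.

Non-aromatic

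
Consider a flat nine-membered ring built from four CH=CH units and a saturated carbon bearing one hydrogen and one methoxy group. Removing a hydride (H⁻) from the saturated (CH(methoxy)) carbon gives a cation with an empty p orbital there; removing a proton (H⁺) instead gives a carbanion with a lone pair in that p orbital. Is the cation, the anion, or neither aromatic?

The anion

In both ions every ring atom is sp² and contributes a p orbital, so both rings are fully conjugated.
Cation: 4 × 2 + 0 = 8 π electrons → 4(2), antiaromatic.
Anion: 4 × 2 + 2 = 10 π electrons → 4(2)+2, aromatic.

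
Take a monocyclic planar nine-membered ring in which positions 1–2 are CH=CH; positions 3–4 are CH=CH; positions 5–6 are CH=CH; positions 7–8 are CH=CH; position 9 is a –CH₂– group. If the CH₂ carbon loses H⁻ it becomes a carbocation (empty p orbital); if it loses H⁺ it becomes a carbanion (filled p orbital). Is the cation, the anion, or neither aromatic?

The anion

Once that carbon is sp², every ring atom has a p orbital and both ions are fully conjugated.
Cation: 4 × 2 + 0 = 8 π electrons → 4(2), antiaromatic.
Anion: 4 × 2 + 2 = 10 π electrons → 4(2)+2, aromatic.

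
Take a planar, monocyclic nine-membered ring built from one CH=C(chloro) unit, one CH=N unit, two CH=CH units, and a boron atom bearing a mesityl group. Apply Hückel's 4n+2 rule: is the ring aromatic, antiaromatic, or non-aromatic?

All ring atoms are sp² and supply a p orbital to the ring (every atom in a ring double bond is sp² and brings one electron to the p orbital; each =N– nitrogen is pyridine-type (lone pair in the sp² plane, one electron in the p orbital); the boron has an empty p orbital); the conjugation is uninterrupted.
π-electron count: 4 × 2 = 8 from the double-bond units + 0 from the B(mesityl) atom = 8.
A 4n π count (8, n = 2) in a planar conjugated ring means antiaromatic.

Antiaromatic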